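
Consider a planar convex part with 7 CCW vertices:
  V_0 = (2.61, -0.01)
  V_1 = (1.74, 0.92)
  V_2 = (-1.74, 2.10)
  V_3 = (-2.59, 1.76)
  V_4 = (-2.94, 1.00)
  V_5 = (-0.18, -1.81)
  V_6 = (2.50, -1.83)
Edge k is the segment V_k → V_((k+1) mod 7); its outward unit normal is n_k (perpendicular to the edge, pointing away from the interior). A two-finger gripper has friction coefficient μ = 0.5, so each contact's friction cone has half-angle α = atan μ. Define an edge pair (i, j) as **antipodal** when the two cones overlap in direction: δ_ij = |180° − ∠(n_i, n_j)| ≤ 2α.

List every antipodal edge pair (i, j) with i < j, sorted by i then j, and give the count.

count = 7; pairs: (0,4), (0,5), (1,4), (1,5), (2,5), (3,6), (4,6)

α = atan 0.5 = 26.57°;  2α = 53.13°
n_0 = (+0.7303, +0.6832)
n_1 = (+0.3211, +0.9470)
n_2 = (-0.3714, +0.9285)
n_3 = (-0.9083, +0.4183)
n_4 = (-0.7134, -0.7007)
n_5 = (-0.0075, -1.0000)
n_6 = (+0.9982, -0.0603)
  (0,1): δ = 151.82°  ·
  (0,2): δ = 111.29°  ·
  (0,3): δ = 67.82°  ·
  (0,4): δ = 1.39°  ✓
  (0,5): δ = 46.48°  ✓
  (0,6): δ = 133.45°  ·
  (1,2): δ = 139.47°  ·
  (1,3): δ = 96.00°  ·
  (1,4): δ = 26.78°  ✓
  (1,5): δ = 18.30°  ✓
  (1,6): δ = 105.27°  ·
  (2,3): δ = 136.53°  ·
  (2,4): δ = 67.32°  ·
  (2,5): δ = 22.23°  ✓
  (2,6): δ = 64.74°  ·
  (3,4): δ = 110.79°  ·
  (3,5): δ = 65.70°  ·
  (3,6): δ = 21.27°  ✓
  (4,5): δ = 134.91°  ·
  (4,6): δ = 47.94°  ✓
  (5,6): δ = 93.03°  ·
antipodal pairs: 7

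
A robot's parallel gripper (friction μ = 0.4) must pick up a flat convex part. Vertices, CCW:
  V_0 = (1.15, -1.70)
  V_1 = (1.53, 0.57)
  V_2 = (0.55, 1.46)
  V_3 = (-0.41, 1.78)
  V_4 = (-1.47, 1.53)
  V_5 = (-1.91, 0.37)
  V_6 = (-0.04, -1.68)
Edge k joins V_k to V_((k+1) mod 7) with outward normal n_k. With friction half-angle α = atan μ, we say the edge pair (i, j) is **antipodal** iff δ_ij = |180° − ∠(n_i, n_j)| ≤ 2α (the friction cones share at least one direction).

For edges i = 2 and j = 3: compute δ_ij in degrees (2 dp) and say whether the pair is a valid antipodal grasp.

α = atan 0.4 = 21.80°;  2α = 43.60°
edge 2: e_2 = (-0.96, +0.32);  n_2 = (+0.3162, +0.9487)
edge 3: e_3 = (-1.06, -0.25);  n_3 = (-0.2296, +0.9733)
∠(n_2, n_3) = 31.71°
δ = |180° − 31.71°| = 148.29°
148.29° > 2α = 43.60°  →  invalid

δ = 148.29°, invalid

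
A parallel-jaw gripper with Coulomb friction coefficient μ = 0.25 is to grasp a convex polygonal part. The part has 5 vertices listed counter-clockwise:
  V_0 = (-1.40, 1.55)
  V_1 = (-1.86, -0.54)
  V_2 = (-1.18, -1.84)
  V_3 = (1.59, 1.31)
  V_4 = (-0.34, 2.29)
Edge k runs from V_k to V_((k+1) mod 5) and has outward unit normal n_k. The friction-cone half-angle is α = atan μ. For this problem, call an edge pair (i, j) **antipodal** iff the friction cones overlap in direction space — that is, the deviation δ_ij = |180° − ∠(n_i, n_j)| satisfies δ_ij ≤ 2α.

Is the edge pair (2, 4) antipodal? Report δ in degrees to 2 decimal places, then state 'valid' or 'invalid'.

δ = 13.75°, valid

α = atan 0.25 = 14.04°;  2α = 28.07°
edge 2: e_2 = (+2.77, +3.15);  n_2 = (+0.7509, -0.6604)
edge 4: e_4 = (-1.06, -0.74);  n_4 = (-0.5724, +0.8200)
∠(n_2, n_4) = 166.25°
δ = |180° − 166.25°| = 13.75°
13.75° ≤ 2α = 28.07°  →  valid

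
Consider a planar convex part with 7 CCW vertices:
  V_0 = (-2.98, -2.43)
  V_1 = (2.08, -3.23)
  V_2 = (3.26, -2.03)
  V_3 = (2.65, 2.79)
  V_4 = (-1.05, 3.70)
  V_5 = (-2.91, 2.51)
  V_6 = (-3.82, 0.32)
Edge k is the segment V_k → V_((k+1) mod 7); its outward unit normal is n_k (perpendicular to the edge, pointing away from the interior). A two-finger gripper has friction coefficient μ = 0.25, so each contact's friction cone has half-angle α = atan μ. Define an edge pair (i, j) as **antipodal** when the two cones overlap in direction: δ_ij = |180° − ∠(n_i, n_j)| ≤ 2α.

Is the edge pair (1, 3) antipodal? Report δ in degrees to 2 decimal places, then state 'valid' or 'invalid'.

δ = 59.30°, invalid

α = atan 0.25 = 14.04°;  2α = 28.07°
edge 1: e_1 = (+1.18, +1.20);  n_1 = (+0.7130, -0.7011)
edge 3: e_3 = (-3.70, +0.91);  n_3 = (+0.2388, +0.9711)
∠(n_1, n_3) = 120.70°
δ = |180° − 120.70°| = 59.30°
59.30° > 2α = 28.07°  →  invalid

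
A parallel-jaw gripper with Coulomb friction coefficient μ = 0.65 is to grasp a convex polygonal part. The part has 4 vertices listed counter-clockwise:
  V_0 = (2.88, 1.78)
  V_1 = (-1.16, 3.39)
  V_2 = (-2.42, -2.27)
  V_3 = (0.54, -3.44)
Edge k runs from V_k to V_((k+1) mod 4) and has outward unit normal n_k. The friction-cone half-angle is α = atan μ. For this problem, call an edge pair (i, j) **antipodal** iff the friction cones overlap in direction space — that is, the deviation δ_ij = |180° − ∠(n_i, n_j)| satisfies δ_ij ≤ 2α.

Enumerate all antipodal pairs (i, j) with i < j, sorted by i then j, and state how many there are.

count = 2; pairs: (0,2), (1,3)

α = atan 0.65 = 33.02°;  2α = 66.05°
n_0 = (+0.3702, +0.9290)
n_1 = (-0.9761, +0.2173)
n_2 = (-0.3676, -0.9300)
n_3 = (+0.9125, -0.4091)
  (0,1): δ = 80.82°  ·
  (0,2): δ = 0.16°  ✓
  (0,3): δ = 87.58°  ·
  (1,2): δ = 99.02°  ·
  (1,3): δ = 11.60°  ✓
  (2,3): δ = 92.58°  ·
antipodal pairs: 2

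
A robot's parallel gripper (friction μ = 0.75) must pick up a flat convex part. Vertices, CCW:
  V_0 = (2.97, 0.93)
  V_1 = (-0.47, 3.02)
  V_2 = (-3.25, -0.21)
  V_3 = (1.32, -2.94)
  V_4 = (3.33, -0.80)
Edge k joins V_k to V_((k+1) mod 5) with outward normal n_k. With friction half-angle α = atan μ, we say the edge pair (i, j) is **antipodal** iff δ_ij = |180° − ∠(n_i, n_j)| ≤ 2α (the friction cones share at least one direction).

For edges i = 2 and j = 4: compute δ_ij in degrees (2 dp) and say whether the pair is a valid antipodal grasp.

δ = 47.39°, valid

α = atan 0.75 = 36.87°;  2α = 73.74°
edge 2: e_2 = (+4.57, -2.73);  n_2 = (-0.5128, -0.8585)
edge 4: e_4 = (-0.36, +1.73);  n_4 = (+0.9790, +0.2037)
∠(n_2, n_4) = 132.61°
δ = |180° − 132.61°| = 47.39°
47.39° ≤ 2α = 73.74°  →  valid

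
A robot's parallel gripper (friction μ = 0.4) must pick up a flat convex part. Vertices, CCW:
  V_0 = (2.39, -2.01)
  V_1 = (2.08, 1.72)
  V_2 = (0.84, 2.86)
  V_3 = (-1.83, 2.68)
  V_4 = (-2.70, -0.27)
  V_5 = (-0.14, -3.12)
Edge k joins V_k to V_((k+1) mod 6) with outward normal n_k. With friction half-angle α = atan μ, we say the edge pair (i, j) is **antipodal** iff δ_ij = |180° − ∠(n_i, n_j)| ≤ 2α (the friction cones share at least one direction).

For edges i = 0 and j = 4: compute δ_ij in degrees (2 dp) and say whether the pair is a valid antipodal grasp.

δ = 37.18°, valid

α = atan 0.4 = 21.80°;  2α = 43.60°
edge 0: e_0 = (-0.31, +3.73);  n_0 = (+0.9966, +0.0828)
edge 4: e_4 = (+2.56, -2.85);  n_4 = (-0.7439, -0.6682)
∠(n_0, n_4) = 142.82°
δ = |180° − 142.82°| = 37.18°
37.18° ≤ 2α = 43.60°  →  valid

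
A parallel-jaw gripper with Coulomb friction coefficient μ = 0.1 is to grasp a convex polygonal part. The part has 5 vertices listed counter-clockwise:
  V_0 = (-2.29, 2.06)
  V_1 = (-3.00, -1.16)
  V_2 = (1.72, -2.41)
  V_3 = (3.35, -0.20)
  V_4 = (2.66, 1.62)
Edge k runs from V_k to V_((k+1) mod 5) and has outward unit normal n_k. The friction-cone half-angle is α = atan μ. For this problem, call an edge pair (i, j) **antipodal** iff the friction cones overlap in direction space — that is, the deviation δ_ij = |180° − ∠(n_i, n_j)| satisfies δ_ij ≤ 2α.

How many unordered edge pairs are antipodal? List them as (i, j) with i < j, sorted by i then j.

α = atan 0.1 = 5.71°;  2α = 11.42°
n_0 = (-0.9765, +0.2153)
n_1 = (-0.2560, -0.9667)
n_2 = (+0.8048, -0.5936)
n_3 = (+0.9351, +0.3545)
n_4 = (+0.0885, +0.9961)
  (0,1): δ = 92.40°  ·
  (0,2): δ = 23.98°  ·
  (0,3): δ = 33.20°  ·
  (0,4): δ = 97.35°  ·
  (1,2): δ = 111.58°  ·
  (1,3): δ = 54.40°  ·
  (1,4): δ = 9.75°  ✓
  (2,3): δ = 122.83°  ·
  (2,4): δ = 58.67°  ·
  (3,4): δ = 115.84°  ·
antipodal pairs: 1

count = 1; pairs: (1,4)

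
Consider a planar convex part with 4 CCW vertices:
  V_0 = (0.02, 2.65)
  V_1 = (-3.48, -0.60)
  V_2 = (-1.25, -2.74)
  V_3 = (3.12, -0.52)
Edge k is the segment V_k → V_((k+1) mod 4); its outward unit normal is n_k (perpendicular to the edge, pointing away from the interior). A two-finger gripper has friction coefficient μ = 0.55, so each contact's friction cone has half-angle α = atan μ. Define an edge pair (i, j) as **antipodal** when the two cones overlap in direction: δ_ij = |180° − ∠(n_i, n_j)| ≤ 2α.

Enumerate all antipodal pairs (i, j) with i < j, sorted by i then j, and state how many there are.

count = 2; pairs: (0,2), (1,3)

α = atan 0.55 = 28.81°;  2α = 57.62°
n_0 = (-0.6805, +0.7328)
n_1 = (-0.6924, -0.7215)
n_2 = (+0.4529, -0.8916)
n_3 = (+0.7150, +0.6992)
  (0,1): δ = 86.70°  ·
  (0,2): δ = 15.95°  ✓
  (0,3): δ = 91.48°  ·
  (1,2): δ = 109.25°  ·
  (1,3): δ = 1.82°  ✓
  (2,3): δ = 72.57°  ·
antipodal pairs: 2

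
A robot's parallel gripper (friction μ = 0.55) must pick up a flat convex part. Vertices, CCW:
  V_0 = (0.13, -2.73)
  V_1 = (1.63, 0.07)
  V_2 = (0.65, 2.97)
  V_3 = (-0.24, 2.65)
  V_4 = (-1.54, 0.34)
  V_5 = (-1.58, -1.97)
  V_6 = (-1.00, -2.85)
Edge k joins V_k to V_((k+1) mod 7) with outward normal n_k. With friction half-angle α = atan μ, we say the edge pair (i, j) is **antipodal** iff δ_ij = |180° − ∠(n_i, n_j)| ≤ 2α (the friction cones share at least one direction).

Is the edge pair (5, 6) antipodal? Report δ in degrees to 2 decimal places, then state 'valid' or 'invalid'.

δ = 117.33°, invalid

α = atan 0.55 = 28.81°;  2α = 57.62°
edge 5: e_5 = (+0.58, -0.88);  n_5 = (-0.8350, -0.5503)
edge 6: e_6 = (+1.13, +0.12);  n_6 = (+0.1056, -0.9944)
∠(n_5, n_6) = 62.67°
δ = |180° − 62.67°| = 117.33°
117.33° > 2α = 57.62°  →  invalid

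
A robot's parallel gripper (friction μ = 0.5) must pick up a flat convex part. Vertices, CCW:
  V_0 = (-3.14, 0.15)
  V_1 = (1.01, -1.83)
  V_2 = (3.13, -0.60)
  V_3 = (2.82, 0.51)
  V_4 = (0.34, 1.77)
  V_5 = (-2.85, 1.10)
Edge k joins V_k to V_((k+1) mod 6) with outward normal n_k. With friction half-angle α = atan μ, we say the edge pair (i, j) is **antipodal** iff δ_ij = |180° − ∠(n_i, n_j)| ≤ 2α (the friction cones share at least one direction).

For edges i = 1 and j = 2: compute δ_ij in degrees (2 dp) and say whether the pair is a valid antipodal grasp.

δ = 104.52°, invalid

α = atan 0.5 = 26.57°;  2α = 53.13°
edge 1: e_1 = (+2.12, +1.23);  n_1 = (+0.5018, -0.8650)
edge 2: e_2 = (-0.31, +1.11);  n_2 = (+0.9631, +0.2690)
∠(n_1, n_2) = 75.48°
δ = |180° − 75.48°| = 104.52°
104.52° > 2α = 53.13°  →  invalid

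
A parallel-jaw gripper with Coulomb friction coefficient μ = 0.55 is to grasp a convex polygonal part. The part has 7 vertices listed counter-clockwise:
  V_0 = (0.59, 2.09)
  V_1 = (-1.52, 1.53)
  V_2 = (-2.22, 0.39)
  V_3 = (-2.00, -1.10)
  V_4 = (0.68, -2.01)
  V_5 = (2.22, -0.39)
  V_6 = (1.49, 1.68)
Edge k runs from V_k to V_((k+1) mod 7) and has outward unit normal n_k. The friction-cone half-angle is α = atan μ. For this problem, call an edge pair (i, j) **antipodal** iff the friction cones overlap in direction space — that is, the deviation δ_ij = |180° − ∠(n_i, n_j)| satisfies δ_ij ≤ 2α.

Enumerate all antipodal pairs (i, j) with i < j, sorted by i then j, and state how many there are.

α = atan 0.55 = 28.81°;  2α = 57.62°
n_0 = (-0.2565, +0.9665)
n_1 = (-0.8522, +0.5233)
n_2 = (-0.9893, -0.1461)
n_3 = (-0.3215, -0.9469)
n_4 = (+0.7248, -0.6890)
n_5 = (+0.9431, +0.3326)
n_6 = (+0.4146, +0.9100)
  (0,1): δ = 136.42°  ·
  (0,2): δ = 96.46°  ·
  (0,3): δ = 33.62°  ✓
  (0,4): δ = 31.59°  ✓
  (0,5): δ = 94.56°  ·
  (0,6): δ = 140.64°  ·
  (1,2): δ = 140.05°  ·
  (1,3): δ = 77.20°  ·
  (1,4): δ = 12.00°  ✓
  (1,5): δ = 50.98°  ✓
  (1,6): δ = 97.06°  ·
  (2,3): δ = 117.15°  ·
  (2,4): δ = 51.95°  ✓
  (2,5): δ = 11.03°  ✓
  (2,6): δ = 57.11°  ✓
  (3,4): δ = 114.79°  ·
  (3,5): δ = 51.82°  ✓
  (3,6): δ = 5.74°  ✓
  (4,5): δ = 117.02°  ·
  (4,6): δ = 70.94°  ·
  (5,6): δ = 133.92°  ·
antipodal pairs: 9

count = 9; pairs: (0,3), (0,4), (1,4), (1,5), (2,4), (2,5), (2,6), (3,5), (3,6)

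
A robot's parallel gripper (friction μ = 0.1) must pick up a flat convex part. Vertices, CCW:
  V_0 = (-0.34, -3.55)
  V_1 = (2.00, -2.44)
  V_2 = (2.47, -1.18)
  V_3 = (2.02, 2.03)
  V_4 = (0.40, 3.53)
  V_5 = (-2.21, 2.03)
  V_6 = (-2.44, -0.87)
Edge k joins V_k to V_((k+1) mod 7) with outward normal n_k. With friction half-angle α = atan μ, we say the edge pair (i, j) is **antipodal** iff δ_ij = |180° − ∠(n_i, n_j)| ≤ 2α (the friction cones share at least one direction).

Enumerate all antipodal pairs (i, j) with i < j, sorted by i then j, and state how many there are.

count = 2; pairs: (0,4), (3,6)

α = atan 0.1 = 5.71°;  2α = 11.42°
n_0 = (+0.4286, -0.9035)
n_1 = (+0.9369, -0.3495)
n_2 = (+0.9903, +0.1388)
n_3 = (+0.6794, +0.7338)
n_4 = (-0.4983, +0.8670)
n_5 = (-0.9969, +0.0791)
n_6 = (-0.7871, -0.6168)
  (0,1): δ = 135.83°  ·
  (0,2): δ = 107.40°  ·
  (0,3): δ = 68.18°  ·
  (0,4): δ = 4.51°  ✓
  (0,5): δ = 60.09°  ·
  (0,6): δ = 102.70°  ·
  (1,2): δ = 151.56°  ·
  (1,3): δ = 112.34°  ·
  (1,4): δ = 39.66°  ·
  (1,5): δ = 15.92°  ·
  (1,6): δ = 58.54°  ·
  (2,3): δ = 140.78°  ·
  (2,4): δ = 68.09°  ·
  (2,5): δ = 12.51°  ·
  (2,6): δ = 30.10°  ·
  (3,4): δ = 107.32°  ·
  (3,5): δ = 51.74°  ·
  (3,6): δ = 9.12°  ✓
  (4,5): δ = 124.42°  ·
  (4,6): δ = 81.80°  ·
  (5,6): δ = 137.38°  ·
antipodal pairs: 2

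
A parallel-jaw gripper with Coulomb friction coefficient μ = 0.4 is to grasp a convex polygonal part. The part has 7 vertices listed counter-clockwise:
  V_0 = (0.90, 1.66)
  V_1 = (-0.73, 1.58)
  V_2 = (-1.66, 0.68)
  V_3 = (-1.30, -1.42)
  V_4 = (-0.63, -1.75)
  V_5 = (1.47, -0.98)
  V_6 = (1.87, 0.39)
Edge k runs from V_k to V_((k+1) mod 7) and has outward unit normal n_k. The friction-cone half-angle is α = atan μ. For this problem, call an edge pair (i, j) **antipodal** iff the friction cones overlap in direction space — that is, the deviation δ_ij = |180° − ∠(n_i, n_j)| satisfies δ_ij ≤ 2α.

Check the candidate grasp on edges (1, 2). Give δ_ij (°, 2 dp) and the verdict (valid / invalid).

δ = 124.33°, invalid

α = atan 0.4 = 21.80°;  2α = 43.60°
edge 1: e_1 = (-0.93, -0.90);  n_1 = (-0.6954, +0.7186)
edge 2: e_2 = (+0.36, -2.10);  n_2 = (-0.9856, -0.1690)
∠(n_1, n_2) = 55.67°
δ = |180° − 55.67°| = 124.33°
124.33° > 2α = 43.60°  →  invalid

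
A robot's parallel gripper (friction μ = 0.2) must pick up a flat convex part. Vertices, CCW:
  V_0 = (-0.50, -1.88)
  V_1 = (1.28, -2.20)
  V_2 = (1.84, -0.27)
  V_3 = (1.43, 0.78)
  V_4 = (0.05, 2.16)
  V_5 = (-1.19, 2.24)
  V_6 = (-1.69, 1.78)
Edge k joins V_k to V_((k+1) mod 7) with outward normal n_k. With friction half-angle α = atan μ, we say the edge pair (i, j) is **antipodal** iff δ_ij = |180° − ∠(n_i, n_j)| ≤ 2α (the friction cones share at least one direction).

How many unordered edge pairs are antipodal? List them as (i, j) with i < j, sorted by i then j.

count = 2; pairs: (0,4), (2,6)

α = atan 0.2 = 11.31°;  2α = 22.62°
n_0 = (-0.1769, -0.9842)
n_1 = (+0.9604, -0.2787)
n_2 = (+0.9315, +0.3637)
n_3 = (+0.7071, +0.7071)
n_4 = (+0.0644, +0.9979)
n_5 = (-0.6771, +0.7359)
n_6 = (-0.9510, -0.3092)
  (0,1): δ = 95.99°  ·
  (0,2): δ = 58.48°  ·
  (0,3): δ = 34.81°  ·
  (0,4): δ = 6.50°  ✓
  (0,5): δ = 52.81°  ·
  (0,6): δ = 118.20°  ·
  (1,2): δ = 142.49°  ·
  (1,3): δ = 118.82°  ·
  (1,4): δ = 77.51°  ·
  (1,5): δ = 31.21°  ·
  (1,6): δ = 34.19°  ·
  (2,3): δ = 156.33°  ·
  (2,4): δ = 115.02°  ·
  (2,5): δ = 68.72°  ·
  (2,6): δ = 3.32°  ✓
  (3,4): δ = 138.69°  ·
  (3,5): δ = 92.39°  ·
  (3,6): δ = 26.99°  ·
  (4,5): δ = 133.69°  ·
  (4,6): δ = 68.30°  ·
  (5,6): δ = 114.60°  ·
antipodal pairs: 2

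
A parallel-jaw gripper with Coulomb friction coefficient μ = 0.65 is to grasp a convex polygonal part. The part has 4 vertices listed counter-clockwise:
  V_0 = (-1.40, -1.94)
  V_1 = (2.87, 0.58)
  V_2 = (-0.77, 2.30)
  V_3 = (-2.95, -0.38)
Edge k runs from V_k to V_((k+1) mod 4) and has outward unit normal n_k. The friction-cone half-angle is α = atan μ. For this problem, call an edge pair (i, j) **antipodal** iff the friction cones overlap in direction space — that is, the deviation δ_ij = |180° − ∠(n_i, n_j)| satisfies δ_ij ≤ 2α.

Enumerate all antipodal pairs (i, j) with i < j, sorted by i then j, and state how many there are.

count = 3; pairs: (0,1), (0,2), (1,3)

α = atan 0.65 = 33.02°;  2α = 66.05°
n_0 = (+0.5083, -0.8612)
n_1 = (+0.4272, +0.9041)
n_2 = (-0.7758, +0.6310)
n_3 = (-0.7094, -0.7048)
  (0,1): δ = 55.84°  ✓
  (0,2): δ = 20.33°  ✓
  (0,3): δ = 104.27°  ·
  (1,2): δ = 103.83°  ·
  (1,3): δ = 19.89°  ✓
  (2,3): δ = 96.06°  ·
antipodal pairs: 3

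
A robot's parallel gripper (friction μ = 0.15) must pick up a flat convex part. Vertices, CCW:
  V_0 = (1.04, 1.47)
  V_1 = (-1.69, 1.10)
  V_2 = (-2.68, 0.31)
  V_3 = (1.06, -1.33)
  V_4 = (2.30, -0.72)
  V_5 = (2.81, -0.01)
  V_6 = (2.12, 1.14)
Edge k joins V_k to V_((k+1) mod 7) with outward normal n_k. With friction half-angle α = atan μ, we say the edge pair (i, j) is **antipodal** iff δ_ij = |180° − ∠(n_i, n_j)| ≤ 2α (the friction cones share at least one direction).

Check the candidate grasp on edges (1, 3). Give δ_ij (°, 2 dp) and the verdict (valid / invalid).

δ = 12.39°, valid

α = atan 0.15 = 8.53°;  2α = 17.06°
edge 1: e_1 = (-0.99, -0.79);  n_1 = (-0.6237, +0.7816)
edge 3: e_3 = (+1.24, +0.61);  n_3 = (+0.4414, -0.8973)
∠(n_1, n_3) = 167.61°
δ = |180° − 167.61°| = 12.39°
12.39° ≤ 2α = 17.06°  →  valid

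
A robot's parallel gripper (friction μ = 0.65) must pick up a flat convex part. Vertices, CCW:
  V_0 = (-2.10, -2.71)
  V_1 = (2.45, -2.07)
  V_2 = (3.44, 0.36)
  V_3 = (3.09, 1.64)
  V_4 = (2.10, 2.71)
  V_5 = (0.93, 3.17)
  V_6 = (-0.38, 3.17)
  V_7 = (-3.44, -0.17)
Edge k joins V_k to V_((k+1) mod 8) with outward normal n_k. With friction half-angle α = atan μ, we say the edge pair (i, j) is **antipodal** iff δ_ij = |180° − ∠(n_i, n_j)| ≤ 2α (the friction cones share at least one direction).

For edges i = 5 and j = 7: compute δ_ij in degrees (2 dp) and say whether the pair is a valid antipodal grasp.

δ = 62.19°, valid

α = atan 0.65 = 33.02°;  2α = 66.05°
edge 5: e_5 = (-1.31, +0.00);  n_5 = (+0.0000, +1.0000)
edge 7: e_7 = (+1.34, -2.54);  n_7 = (-0.8845, -0.4666)
∠(n_5, n_7) = 117.81°
δ = |180° − 117.81°| = 62.19°
62.19° ≤ 2α = 66.05°  →  valid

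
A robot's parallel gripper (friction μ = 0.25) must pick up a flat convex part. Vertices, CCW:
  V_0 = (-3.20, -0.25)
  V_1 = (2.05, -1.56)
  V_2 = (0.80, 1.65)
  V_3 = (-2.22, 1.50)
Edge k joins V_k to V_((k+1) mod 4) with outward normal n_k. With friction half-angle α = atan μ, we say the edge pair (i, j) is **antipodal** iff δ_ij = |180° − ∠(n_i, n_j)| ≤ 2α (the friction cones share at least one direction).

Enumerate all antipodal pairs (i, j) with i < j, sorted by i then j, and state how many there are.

count = 1; pairs: (0,2)

α = atan 0.25 = 14.04°;  2α = 28.07°
n_0 = (-0.2421, -0.9703)
n_1 = (+0.9318, +0.3629)
n_2 = (-0.0496, +0.9988)
n_3 = (-0.8725, +0.4886)
  (0,1): δ = 54.71°  ·
  (0,2): δ = 16.85°  ✓
  (0,3): δ = 74.76°  ·
  (1,2): δ = 108.43°  ·
  (1,3): δ = 50.53°  ·
  (2,3): δ = 122.09°  ·
antipodal pairs: 1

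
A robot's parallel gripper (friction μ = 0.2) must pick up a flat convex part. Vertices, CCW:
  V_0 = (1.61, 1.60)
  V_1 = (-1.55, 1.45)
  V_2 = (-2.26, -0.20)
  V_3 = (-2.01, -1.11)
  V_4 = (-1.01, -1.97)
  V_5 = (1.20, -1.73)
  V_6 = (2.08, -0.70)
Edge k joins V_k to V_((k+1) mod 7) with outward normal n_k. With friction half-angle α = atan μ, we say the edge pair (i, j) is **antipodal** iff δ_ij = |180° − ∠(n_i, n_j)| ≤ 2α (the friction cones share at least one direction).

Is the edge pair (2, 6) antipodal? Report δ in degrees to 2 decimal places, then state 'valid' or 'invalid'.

δ = 3.81°, valid

α = atan 0.2 = 11.31°;  2α = 22.62°
edge 2: e_2 = (+0.25, -0.91);  n_2 = (-0.9643, -0.2649)
edge 6: e_6 = (-0.47, +2.30);  n_6 = (+0.9798, +0.2002)
∠(n_2, n_6) = 176.19°
δ = |180° − 176.19°| = 3.81°
3.81° ≤ 2α = 22.62°  →  valid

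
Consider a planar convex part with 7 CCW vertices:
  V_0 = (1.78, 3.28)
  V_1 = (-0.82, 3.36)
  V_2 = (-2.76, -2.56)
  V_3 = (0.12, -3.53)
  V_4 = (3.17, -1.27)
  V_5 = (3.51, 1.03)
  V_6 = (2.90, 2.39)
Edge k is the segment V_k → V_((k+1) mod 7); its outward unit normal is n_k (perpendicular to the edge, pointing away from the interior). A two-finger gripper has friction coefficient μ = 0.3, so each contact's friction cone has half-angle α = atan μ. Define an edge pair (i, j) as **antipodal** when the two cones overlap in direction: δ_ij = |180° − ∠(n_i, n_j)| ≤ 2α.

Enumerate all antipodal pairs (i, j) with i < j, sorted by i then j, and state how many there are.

α = atan 0.3 = 16.70°;  2α = 33.40°
n_0 = (+0.0308, +0.9995)
n_1 = (-0.9503, +0.3114)
n_2 = (-0.3192, -0.9477)
n_3 = (+0.5954, -0.8035)
n_4 = (+0.9892, -0.1462)
n_5 = (+0.9124, +0.4092)
n_6 = (+0.6221, +0.7829)
  (0,1): δ = 106.38°  ·
  (0,2): δ = 16.85°  ✓
  (0,3): δ = 38.30°  ·
  (0,4): δ = 83.35°  ·
  (0,5): δ = 115.92°  ·
  (0,6): δ = 143.29°  ·
  (1,2): δ = 90.47°  ·
  (1,3): δ = 35.32°  ·
  (1,4): δ = 9.74°  ✓
  (1,5): δ = 42.30°  ·
  (1,6): δ = 69.67°  ·
  (2,3): δ = 124.85°  ·
  (2,4): δ = 79.80°  ·
  (2,5): δ = 47.23°  ·
  (2,6): δ = 19.86°  ✓
  (3,4): δ = 134.95°  ·
  (3,5): δ = 102.38°  ·
  (3,6): δ = 75.01°  ·
  (4,5): δ = 147.43°  ·
  (4,6): δ = 120.06°  ·
  (5,6): δ = 152.63°  ·
antipodal pairs: 3

count = 3; pairs: (0,2), (1,4), (2,6)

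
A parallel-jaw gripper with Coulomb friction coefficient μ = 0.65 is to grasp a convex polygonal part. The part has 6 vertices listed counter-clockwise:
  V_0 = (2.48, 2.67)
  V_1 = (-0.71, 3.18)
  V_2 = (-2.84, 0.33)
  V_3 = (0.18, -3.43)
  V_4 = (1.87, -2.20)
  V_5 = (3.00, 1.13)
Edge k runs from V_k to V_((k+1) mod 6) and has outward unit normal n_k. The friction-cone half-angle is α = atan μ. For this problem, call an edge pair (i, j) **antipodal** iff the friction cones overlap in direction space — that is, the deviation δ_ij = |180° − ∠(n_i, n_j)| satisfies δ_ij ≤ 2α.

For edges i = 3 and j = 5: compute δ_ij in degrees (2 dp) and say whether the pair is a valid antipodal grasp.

δ = 107.39°, invalid

α = atan 0.65 = 33.02°;  2α = 66.05°
edge 3: e_3 = (+1.69, +1.23);  n_3 = (+0.5885, -0.8085)
edge 5: e_5 = (-0.52, +1.54);  n_5 = (+0.9474, +0.3199)
∠(n_3, n_5) = 72.61°
δ = |180° − 72.61°| = 107.39°
107.39° > 2α = 66.05°  →  invalid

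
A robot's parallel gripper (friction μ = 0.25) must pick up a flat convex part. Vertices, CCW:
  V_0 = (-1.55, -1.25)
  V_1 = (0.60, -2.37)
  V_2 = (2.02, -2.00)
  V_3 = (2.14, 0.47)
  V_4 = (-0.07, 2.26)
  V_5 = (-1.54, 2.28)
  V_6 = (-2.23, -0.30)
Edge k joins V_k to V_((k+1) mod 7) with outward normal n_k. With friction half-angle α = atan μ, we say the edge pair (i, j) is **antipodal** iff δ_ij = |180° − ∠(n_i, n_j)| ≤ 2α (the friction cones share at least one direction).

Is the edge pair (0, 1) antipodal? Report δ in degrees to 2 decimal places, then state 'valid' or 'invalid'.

α = atan 0.25 = 14.04°;  2α = 28.07°
edge 0: e_0 = (+2.15, -1.12);  n_0 = (-0.4620, -0.8869)
edge 1: e_1 = (+1.42, +0.37);  n_1 = (+0.2521, -0.9677)
∠(n_0, n_1) = 42.12°
δ = |180° − 42.12°| = 137.88°
137.88° > 2α = 28.07°  →  invalid

δ = 137.88°, invalid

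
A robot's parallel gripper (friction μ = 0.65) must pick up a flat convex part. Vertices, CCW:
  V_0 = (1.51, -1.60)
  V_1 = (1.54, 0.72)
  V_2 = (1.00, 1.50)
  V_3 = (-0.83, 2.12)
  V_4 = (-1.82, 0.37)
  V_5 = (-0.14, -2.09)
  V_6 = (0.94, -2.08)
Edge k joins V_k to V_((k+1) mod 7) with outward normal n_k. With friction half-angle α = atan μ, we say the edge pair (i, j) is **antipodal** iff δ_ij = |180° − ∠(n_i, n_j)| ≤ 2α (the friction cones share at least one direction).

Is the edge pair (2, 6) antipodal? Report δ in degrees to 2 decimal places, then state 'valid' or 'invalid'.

δ = 58.82°, valid

α = atan 0.65 = 33.02°;  2α = 66.05°
edge 2: e_2 = (-1.83, +0.62);  n_2 = (+0.3209, +0.9471)
edge 6: e_6 = (+0.57, +0.48);  n_6 = (+0.6441, -0.7649)
∠(n_2, n_6) = 121.18°
δ = |180° − 121.18°| = 58.82°
58.82° ≤ 2α = 66.05°  →  valid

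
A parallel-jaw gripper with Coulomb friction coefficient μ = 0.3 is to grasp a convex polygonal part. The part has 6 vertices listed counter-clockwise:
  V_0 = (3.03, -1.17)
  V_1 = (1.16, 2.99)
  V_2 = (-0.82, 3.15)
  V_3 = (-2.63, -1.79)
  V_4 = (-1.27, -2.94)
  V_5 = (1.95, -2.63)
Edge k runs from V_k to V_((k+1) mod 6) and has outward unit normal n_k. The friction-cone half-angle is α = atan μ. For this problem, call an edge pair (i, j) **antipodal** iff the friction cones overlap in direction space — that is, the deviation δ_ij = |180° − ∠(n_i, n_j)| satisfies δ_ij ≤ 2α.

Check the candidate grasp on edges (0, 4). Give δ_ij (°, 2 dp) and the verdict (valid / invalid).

δ = 71.29°, invalid

α = atan 0.3 = 16.70°;  2α = 33.40°
edge 0: e_0 = (-1.87, +4.16);  n_0 = (+0.9121, +0.4100)
edge 4: e_4 = (+3.22, +0.31);  n_4 = (+0.0958, -0.9954)
∠(n_0, n_4) = 108.71°
δ = |180° − 108.71°| = 71.29°
71.29° > 2α = 33.40°  →  invalid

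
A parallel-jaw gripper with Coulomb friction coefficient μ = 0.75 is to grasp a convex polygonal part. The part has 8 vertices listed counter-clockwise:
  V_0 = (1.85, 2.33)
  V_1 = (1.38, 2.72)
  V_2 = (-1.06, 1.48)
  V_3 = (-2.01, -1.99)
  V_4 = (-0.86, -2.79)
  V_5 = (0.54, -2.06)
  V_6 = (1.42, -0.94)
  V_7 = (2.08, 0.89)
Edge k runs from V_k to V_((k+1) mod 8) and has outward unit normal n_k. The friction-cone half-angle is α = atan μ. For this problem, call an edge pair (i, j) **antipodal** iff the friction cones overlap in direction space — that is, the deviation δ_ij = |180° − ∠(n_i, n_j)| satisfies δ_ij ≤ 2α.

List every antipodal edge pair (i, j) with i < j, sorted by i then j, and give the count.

α = atan 0.75 = 36.87°;  2α = 73.74°
n_0 = (+0.6386, +0.7696)
n_1 = (-0.4530, +0.8915)
n_2 = (-0.9645, +0.2641)
n_3 = (-0.5711, -0.8209)
n_4 = (+0.4623, -0.8867)
n_5 = (+0.7863, -0.6178)
n_6 = (+0.9407, -0.3393)
n_7 = (+0.9875, +0.1577)
  (0,1): δ = 113.38°  ·
  (0,2): δ = 65.63°  ✓
  (0,3): δ = 4.86°  ✓
  (0,4): δ = 67.22°  ✓
  (0,5): δ = 91.53°  ·
  (0,6): δ = 109.85°  ·
  (0,7): δ = 138.76°  ·
  (1,2): δ = 132.25°  ·
  (1,3): δ = 61.76°  ✓
  (1,4): δ = 0.60°  ✓
  (1,5): δ = 24.90°  ✓
  (1,6): δ = 43.23°  ✓
  (1,7): δ = 72.14°  ✓
  (2,3): δ = 109.51°  ·
  (2,4): δ = 47.15°  ✓
  (2,5): δ = 22.85°  ✓
  (2,6): δ = 4.52°  ✓
  (2,7): δ = 24.39°  ✓
  (3,4): δ = 117.64°  ·
  (3,5): δ = 93.33°  ·
  (3,6): δ = 75.01°  ·
  (3,7): δ = 46.10°  ✓
  (4,5): δ = 155.70°  ·
  (4,6): δ = 137.37°  ·
  (4,7): δ = 108.46°  ·
  (5,6): δ = 161.67°  ·
  (5,7): δ = 132.77°  ·
  (6,7): δ = 151.09°  ·
antipodal pairs: 13

count = 13; pairs: (0,2), (0,3), (0,4), (1,3), (1,4), (1,5), (1,6), (1,7), (2,4), (2,5), (2,6), (2,7), (3,7)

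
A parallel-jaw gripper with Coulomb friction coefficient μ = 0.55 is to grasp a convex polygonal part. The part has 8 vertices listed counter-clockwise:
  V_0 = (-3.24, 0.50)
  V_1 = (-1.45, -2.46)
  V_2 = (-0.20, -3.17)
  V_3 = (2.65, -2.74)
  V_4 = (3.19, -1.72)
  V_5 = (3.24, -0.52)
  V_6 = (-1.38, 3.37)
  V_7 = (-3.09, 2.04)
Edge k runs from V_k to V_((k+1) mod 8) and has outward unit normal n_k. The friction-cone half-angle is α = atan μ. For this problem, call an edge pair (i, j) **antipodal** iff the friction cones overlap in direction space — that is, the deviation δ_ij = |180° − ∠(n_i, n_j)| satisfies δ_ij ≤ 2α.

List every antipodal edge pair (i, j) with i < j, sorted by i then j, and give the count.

α = atan 0.55 = 28.81°;  2α = 57.62°
n_0 = (-0.8557, -0.5175)
n_1 = (-0.4939, -0.8695)
n_2 = (+0.1492, -0.9888)
n_3 = (+0.8838, -0.4679)
n_4 = (+0.9991, -0.0416)
n_5 = (+0.6441, +0.7650)
n_6 = (-0.6139, +0.7894)
n_7 = (-0.9953, +0.0969)
  (0,1): δ = 150.76°  ·
  (0,2): δ = 112.58°  ·
  (0,3): δ = 59.06°  ·
  (0,4): δ = 33.55°  ✓
  (0,5): δ = 18.74°  ✓
  (0,6): δ = 96.71°  ·
  (0,7): δ = 143.27°  ·
  (1,2): δ = 141.82°  ·
  (1,3): δ = 88.30°  ·
  (1,4): δ = 62.79°  ·
  (1,5): δ = 10.50°  ✓
  (1,6): δ = 67.47°  ·
  (1,7): δ = 114.03°  ·
  (2,3): δ = 126.48°  ·
  (2,4): δ = 100.97°  ·
  (2,5): δ = 48.68°  ✓
  (2,6): δ = 29.30°  ✓
  (2,7): δ = 75.86°  ·
  (3,4): δ = 154.49°  ·
  (3,5): δ = 102.20°  ·
  (3,6): δ = 24.23°  ✓
  (3,7): δ = 22.33°  ✓
  (4,5): δ = 127.71°  ·
  (4,6): δ = 49.74°  ✓
  (4,7): δ = 3.18°  ✓
  (5,6): δ = 102.03°  ·
  (5,7): δ = 55.47°  ✓
  (6,7): δ = 133.44°  ·
antipodal pairs: 10

count = 10; pairs: (0,4), (0,5), (1,5), (2,5), (2,6), (3,6), (3,7), (4,6), (4,7), (5,7)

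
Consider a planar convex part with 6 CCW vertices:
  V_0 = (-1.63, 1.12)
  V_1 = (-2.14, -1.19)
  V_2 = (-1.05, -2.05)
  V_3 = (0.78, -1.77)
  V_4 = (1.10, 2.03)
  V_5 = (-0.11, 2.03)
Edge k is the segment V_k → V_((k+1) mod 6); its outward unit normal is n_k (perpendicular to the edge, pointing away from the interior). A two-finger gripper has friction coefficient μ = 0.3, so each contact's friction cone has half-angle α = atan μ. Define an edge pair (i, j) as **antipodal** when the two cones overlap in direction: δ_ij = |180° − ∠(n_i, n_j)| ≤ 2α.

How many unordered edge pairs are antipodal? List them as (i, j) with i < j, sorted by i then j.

count = 3; pairs: (0,3), (2,4), (2,5)

α = atan 0.3 = 16.70°;  2α = 33.40°
n_0 = (-0.9765, +0.2156)
n_1 = (-0.6194, -0.7851)
n_2 = (+0.1512, -0.9885)
n_3 = (+0.9965, -0.0839)
n_4 = (+0.0000, +1.0000)
n_5 = (-0.5137, +0.8580)
  (0,1): δ = 115.82°  ·
  (0,2): δ = 68.85°  ·
  (0,3): δ = 7.64°  ✓
  (0,4): δ = 102.45°  ·
  (0,5): δ = 133.36°  ·
  (1,2): δ = 133.03°  ·
  (1,3): δ = 56.54°  ·
  (1,4): δ = 38.27°  ·
  (1,5): δ = 69.18°  ·
  (2,3): δ = 103.51°  ·
  (2,4): δ = 8.70°  ✓
  (2,5): δ = 22.21°  ✓
  (3,4): δ = 85.19°  ·
  (3,5): δ = 54.28°  ·
  (4,5): δ = 149.09°  ·
antipodal pairs: 3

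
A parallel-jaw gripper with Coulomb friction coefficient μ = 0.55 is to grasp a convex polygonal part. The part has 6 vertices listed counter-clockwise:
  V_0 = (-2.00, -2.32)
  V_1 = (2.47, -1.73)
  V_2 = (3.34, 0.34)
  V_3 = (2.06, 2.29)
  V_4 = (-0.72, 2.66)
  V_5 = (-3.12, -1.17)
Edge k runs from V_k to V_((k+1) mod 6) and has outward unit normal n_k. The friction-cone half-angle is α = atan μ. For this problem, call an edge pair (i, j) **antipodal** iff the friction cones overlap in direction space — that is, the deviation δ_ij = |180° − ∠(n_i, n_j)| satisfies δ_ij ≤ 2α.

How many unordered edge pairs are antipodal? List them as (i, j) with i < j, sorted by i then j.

α = atan 0.55 = 28.81°;  2α = 57.62°
n_0 = (+0.1309, -0.9914)
n_1 = (+0.9219, -0.3875)
n_2 = (+0.8360, +0.5488)
n_3 = (+0.1319, +0.9913)
n_4 = (-0.8474, +0.5310)
n_5 = (-0.7164, -0.6977)
  (0,1): δ = 120.32°  ·
  (0,2): δ = 64.24°  ·
  (0,3): δ = 15.10°  ✓
  (0,4): δ = 50.41°  ✓
  (0,5): δ = 126.72°  ·
  (1,2): δ = 123.92°  ·
  (1,3): δ = 74.78°  ·
  (1,4): δ = 9.28°  ✓
  (1,5): δ = 67.04°  ·
  (2,3): δ = 130.86°  ·
  (2,4): δ = 65.35°  ·
  (2,5): δ = 10.96°  ✓
  (3,4): δ = 114.49°  ·
  (3,5): δ = 38.18°  ✓
  (4,5): δ = 103.68°  ·
antipodal pairs: 5

count = 5; pairs: (0,3), (0,4), (1,4), (2,5), (3,5)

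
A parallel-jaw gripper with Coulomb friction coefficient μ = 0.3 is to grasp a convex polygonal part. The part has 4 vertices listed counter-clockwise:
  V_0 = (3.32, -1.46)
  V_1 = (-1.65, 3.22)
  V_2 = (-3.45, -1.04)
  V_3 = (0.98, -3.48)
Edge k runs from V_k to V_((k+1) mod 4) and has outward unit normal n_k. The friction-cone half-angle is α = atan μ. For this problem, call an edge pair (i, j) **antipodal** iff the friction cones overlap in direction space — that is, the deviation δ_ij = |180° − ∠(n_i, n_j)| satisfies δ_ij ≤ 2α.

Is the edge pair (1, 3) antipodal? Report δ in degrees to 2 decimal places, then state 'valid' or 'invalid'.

δ = 26.29°, valid

α = atan 0.3 = 16.70°;  2α = 33.40°
edge 1: e_1 = (-1.80, -4.26);  n_1 = (-0.9211, +0.3892)
edge 3: e_3 = (+2.34, +2.02);  n_3 = (+0.6535, -0.7570)
∠(n_1, n_3) = 153.71°
δ = |180° − 153.71°| = 26.29°
26.29° ≤ 2α = 33.40°  →  valid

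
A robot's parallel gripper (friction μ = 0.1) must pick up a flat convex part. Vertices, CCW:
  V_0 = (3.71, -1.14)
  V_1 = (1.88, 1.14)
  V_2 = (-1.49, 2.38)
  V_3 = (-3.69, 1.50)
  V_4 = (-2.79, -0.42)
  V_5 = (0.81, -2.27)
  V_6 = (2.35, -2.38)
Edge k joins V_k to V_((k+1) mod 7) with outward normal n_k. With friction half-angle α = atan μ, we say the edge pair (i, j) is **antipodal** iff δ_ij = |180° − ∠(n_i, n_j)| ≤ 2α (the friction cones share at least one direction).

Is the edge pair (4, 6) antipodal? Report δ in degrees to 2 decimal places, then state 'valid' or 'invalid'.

δ = 110.44°, invalid

α = atan 0.1 = 5.71°;  2α = 11.42°
edge 4: e_4 = (+3.60, -1.85);  n_4 = (-0.4571, -0.8894)
edge 6: e_6 = (+1.36, +1.24);  n_6 = (+0.6738, -0.7390)
∠(n_4, n_6) = 69.56°
δ = |180° − 69.56°| = 110.44°
110.44° > 2α = 11.42°  →  invalid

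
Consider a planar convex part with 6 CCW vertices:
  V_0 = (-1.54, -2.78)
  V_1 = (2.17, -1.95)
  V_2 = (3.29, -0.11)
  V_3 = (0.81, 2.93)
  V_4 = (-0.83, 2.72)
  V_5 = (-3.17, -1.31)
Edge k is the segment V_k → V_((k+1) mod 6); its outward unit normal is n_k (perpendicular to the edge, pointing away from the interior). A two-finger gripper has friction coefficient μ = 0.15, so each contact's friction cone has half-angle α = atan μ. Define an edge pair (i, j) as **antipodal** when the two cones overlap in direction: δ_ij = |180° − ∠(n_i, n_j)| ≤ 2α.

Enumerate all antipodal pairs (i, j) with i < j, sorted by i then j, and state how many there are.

count = 3; pairs: (0,3), (1,4), (2,5)

α = atan 0.15 = 8.53°;  2α = 17.06°
n_0 = (+0.2183, -0.9759)
n_1 = (+0.8542, -0.5199)
n_2 = (+0.7749, +0.6321)
n_3 = (-0.1270, +0.9919)
n_4 = (-0.8648, +0.5021)
n_5 = (-0.6697, -0.7426)
  (0,1): δ = 133.94°  ·
  (0,2): δ = 63.40°  ·
  (0,3): δ = 5.31°  ✓
  (0,4): δ = 47.25°  ·
  (0,5): δ = 125.34°  ·
  (1,2): δ = 109.46°  ·
  (1,3): δ = 51.37°  ·
  (1,4): δ = 1.19°  ✓
  (1,5): δ = 79.28°  ·
  (2,3): δ = 121.91°  ·
  (2,4): δ = 69.35°  ·
  (2,5): δ = 8.75°  ✓
  (3,4): δ = 127.44°  ·
  (3,5): δ = 49.34°  ·
  (4,5): δ = 101.90°  ·
antipodal pairs: 3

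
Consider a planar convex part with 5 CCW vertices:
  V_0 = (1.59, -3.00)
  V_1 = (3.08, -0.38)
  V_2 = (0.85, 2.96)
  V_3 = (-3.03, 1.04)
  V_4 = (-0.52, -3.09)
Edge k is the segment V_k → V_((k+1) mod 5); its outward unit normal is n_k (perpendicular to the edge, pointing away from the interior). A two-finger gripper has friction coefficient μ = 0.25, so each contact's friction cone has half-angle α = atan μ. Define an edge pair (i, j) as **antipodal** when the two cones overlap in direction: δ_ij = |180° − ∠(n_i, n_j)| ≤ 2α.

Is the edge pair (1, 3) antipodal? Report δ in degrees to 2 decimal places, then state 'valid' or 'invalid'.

α = atan 0.25 = 14.04°;  2α = 28.07°
edge 1: e_1 = (-2.23, +3.34);  n_1 = (+0.8317, +0.5553)
edge 3: e_3 = (+2.51, -4.13);  n_3 = (-0.8546, -0.5194)
∠(n_1, n_3) = 177.56°
δ = |180° − 177.56°| = 2.44°
2.44° ≤ 2α = 28.07°  →  valid

δ = 2.44°, valid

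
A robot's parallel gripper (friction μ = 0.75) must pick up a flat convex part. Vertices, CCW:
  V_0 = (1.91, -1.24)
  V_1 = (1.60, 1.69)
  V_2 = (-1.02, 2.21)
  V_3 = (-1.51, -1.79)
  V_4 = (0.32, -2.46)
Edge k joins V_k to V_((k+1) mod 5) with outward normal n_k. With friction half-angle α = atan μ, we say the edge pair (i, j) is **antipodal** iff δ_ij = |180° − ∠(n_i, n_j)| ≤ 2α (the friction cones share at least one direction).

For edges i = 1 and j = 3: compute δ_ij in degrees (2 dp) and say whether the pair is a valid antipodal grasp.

α = atan 0.75 = 36.87°;  2α = 73.74°
edge 1: e_1 = (-2.62, +0.52);  n_1 = (+0.1947, +0.9809)
edge 3: e_3 = (+1.83, -0.67);  n_3 = (-0.3438, -0.9390)
∠(n_1, n_3) = 171.12°
δ = |180° − 171.12°| = 8.88°
8.88° ≤ 2α = 73.74°  →  valid

δ = 8.88°, valid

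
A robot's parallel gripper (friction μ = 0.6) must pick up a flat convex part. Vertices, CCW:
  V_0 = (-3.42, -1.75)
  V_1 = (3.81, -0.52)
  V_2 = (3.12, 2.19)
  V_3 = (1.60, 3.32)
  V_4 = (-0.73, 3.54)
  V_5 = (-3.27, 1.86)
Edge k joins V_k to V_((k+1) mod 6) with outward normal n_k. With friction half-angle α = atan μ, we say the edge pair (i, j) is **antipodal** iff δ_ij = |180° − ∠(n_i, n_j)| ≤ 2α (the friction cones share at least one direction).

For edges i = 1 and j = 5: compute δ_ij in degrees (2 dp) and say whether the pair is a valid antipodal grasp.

δ = 16.66°, valid

α = atan 0.6 = 30.96°;  2α = 61.93°
edge 1: e_1 = (-0.69, +2.71);  n_1 = (+0.9691, +0.2467)
edge 5: e_5 = (-0.15, -3.61);  n_5 = (-0.9991, +0.0415)
∠(n_1, n_5) = 163.34°
δ = |180° − 163.34°| = 16.66°
16.66° ≤ 2α = 61.93°  →  valid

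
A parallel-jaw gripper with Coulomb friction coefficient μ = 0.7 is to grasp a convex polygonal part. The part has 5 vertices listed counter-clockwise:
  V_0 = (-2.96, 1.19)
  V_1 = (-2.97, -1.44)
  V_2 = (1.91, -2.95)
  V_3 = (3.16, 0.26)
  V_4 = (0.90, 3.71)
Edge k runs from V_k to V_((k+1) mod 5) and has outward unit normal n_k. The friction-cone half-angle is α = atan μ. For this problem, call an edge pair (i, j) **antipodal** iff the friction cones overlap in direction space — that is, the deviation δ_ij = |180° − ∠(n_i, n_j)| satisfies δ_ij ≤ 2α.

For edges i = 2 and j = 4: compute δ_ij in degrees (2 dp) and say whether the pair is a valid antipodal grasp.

α = atan 0.7 = 34.99°;  2α = 69.98°
edge 2: e_2 = (+1.25, +3.21);  n_2 = (+0.9318, -0.3629)
edge 4: e_4 = (-3.86, -2.52);  n_4 = (-0.5467, +0.8374)
∠(n_2, n_4) = 144.41°
δ = |180° − 144.41°| = 35.59°
35.59° ≤ 2α = 69.98°  →  valid

δ = 35.59°, valid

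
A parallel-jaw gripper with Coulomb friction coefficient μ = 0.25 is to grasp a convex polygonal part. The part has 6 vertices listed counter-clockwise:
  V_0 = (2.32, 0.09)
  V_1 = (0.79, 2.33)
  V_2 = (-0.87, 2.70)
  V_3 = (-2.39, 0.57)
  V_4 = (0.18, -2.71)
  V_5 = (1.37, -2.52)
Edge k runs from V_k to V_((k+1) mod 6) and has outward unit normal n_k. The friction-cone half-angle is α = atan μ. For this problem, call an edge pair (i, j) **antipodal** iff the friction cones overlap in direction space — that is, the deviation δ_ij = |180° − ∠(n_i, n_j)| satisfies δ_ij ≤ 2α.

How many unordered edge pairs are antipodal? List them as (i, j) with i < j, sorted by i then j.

count = 3; pairs: (0,3), (1,4), (2,5)

α = atan 0.25 = 14.04°;  2α = 28.07°
n_0 = (+0.8258, +0.5640)
n_1 = (+0.2176, +0.9760)
n_2 = (-0.8140, +0.5809)
n_3 = (-0.7872, -0.6168)
n_4 = (+0.1577, -0.9875)
n_5 = (+0.9397, -0.3420)
  (0,1): δ = 136.90°  ·
  (0,2): δ = 69.85°  ·
  (0,3): δ = 3.75°  ✓
  (0,4): δ = 64.74°  ·
  (0,5): δ = 125.66°  ·
  (1,2): δ = 112.95°  ·
  (1,3): δ = 39.35°  ·
  (1,4): δ = 21.64°  ✓
  (1,5): δ = 82.56°  ·
  (2,3): δ = 106.41°  ·
  (2,4): δ = 45.42°  ·
  (2,5): δ = 15.51°  ✓
  (3,4): δ = 119.01°  ·
  (3,5): δ = 58.08°  ·
  (4,5): δ = 119.07°  ·
antipodal pairs: 3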